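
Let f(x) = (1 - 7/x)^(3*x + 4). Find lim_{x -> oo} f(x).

Write it as [(1 - 7/x)^x]^(3) · (1 - 7/x)^(4). The bracketed term tends to e^(-7) and the second factor to 1, so the limit is e^(-21).

e^(-21)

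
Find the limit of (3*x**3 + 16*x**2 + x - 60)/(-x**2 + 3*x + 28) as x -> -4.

Direct substitution gives 0/0, so factor. Both numerator and denominator have (x + 4) as a factor.
After cancelling, the expression reduces to (3*x^2 + 4*x - 15)/(7 - x).
Substituting x = -4 gives 17/11.

17/11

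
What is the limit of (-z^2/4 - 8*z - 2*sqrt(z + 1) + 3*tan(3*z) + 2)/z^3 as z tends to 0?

Substitution gives 0/0 (the numerator vanishes to order 3).
Expand each term to order z^3: the coefficient of z^3 in 3·tan(3z) is 27 and in -2·√(1 + z) is -1/8.
Lower-order terms cancel with the polynomial part, so the numerator is (215/8)·z^3 + o(z^3), and the limit is (215/8)/(1) = 215/8.

215/8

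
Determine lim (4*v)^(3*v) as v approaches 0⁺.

Base → 0⁺ and exponent → 0⁺: a 0^0 form.
Take logs: 3v·ln(4v). This is 0·(−∞); rewriting as ln(4v)/(1/(3v)) and applying L'Hôpital gives 0.
Hence the limit is e^0 = 1.

1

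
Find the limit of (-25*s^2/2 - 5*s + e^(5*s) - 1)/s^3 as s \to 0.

125/6

Direct substitution gives 0/0.
Apply L'Hôpital: lim (-25*s + 5*e^(5*s) - 5)/(3*s^2), still 0/0.
Apply L'Hôpital: lim (25*e^(5*s) - 25)/(6*s), still 0/0.
After 3 applications of L'Hôpital's rule the quotient is (125*e^(5*s))/(6); substituting s = 0 gives 125/6.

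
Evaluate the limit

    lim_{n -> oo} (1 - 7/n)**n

e^(-7)

Write it as [(1 - 7/n)^n]^(1) · (1 - 7/n)^(0). The bracketed term tends to e^(-7) and the second factor to 1, so the limit is e^(-7).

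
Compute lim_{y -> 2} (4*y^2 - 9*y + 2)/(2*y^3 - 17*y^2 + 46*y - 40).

Direct substitution gives 0/0, so factor. Both numerator and denominator have (y - 2) as a factor.
After cancelling, the expression reduces to (4*y - 1)/(2*y^2 - 13*y + 20).
Substituting y = 2 gives 7/2.

7/2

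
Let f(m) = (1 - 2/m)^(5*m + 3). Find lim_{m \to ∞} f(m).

Let L be the limit and take ln: ln L = lim (5m + 3)·ln(1 - 2/m) = lim (5m + 3)·(-2/m + O(1/m²)) = -10.
Hence L = e^(-10).

e^(-10)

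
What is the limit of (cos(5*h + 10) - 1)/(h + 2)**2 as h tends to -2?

Direct substitution gives 0/0.
Apply L'Hôpital: lim (-5*sin(5*h + 10))/(2*h + 4), still 0/0.
After 2 applications of L'Hôpital's rule the quotient is (-25*cos(5*h + 10))/(2); substituting h = -2 gives -25/2.

-25/2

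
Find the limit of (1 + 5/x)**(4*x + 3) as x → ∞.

Let L be the limit and take ln: ln L = lim (4x + 3)·ln(1 + 5/x) = lim (4x + 3)·(5/x + O(1/x²)) = 20.
Hence L = e^(20).

e^(20)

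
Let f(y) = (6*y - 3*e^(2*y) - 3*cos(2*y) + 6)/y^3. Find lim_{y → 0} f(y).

-4

Substitution gives 0/0; apply L'Hôpital's rule 3 times.
After differentiating numerator and denominator 3 times the quotient is (-24*e^(2*y) - 24*sin(2*y))/(6); at y = 0 this is -4.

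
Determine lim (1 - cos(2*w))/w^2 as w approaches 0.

Substitution gives 0/0.
Use (1 − cos u)/u² → 1/2 with u = 2w: the limit is 2²/(2·1) = 2.

2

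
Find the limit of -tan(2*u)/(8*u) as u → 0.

Substitution gives 0/0.
Since tan(θ)/θ → 1 as θ → 0, tan(2u)/(2u) → 1 and the limit is 2/(-8) = -1/4.

-1/4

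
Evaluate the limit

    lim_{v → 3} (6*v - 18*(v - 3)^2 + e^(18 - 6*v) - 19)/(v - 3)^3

-36

Direct substitution gives 0/0.
Apply L'Hôpital: lim (-36*v - 6*e^(18 - 6*v) + 114)/(3*(v - 3)^2), still 0/0.
Apply L'Hôpital: lim (36*e^(18 - 6*v) - 36)/(6*v - 18), still 0/0.
After 3 applications of L'Hôpital's rule the quotient is (-216*e^(18 - 6*v))/(6); substituting v = 3 gives -36.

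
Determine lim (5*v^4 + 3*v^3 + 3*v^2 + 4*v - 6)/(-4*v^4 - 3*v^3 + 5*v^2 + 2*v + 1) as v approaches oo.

-5/4

Numerator and denominator both have degree 4.
Dividing every term by v^4, all lower-order terms vanish and the limit is the ratio of leading coefficients, 5/(-4) = -5/4.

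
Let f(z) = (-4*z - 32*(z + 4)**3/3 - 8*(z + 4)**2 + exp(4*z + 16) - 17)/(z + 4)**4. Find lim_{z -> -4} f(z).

32/3

Direct substitution gives 0/0.
Apply L'Hôpital: lim (-16*z - 32*(z + 4)^2 + 4*e^(4*z + 16) - 68)/(4*(z + 4)^3), still 0/0.
Apply L'Hôpital: lim (-64*z + 16*e^(4*z + 16) - 272)/(12*(z + 4)^2), still 0/0.
Apply L'Hôpital: lim (64*e^(4*z + 16) - 64)/(24*z + 96), still 0/0.
After 4 applications of L'Hôpital's rule the quotient is (256*e^(4*z + 16))/(24); substituting z = -4 gives 32/3.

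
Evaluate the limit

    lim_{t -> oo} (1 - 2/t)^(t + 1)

Let L be the limit and take ln: ln L = lim (t + 1)·ln(1 - 2/t) = lim (t + 1)·(-2/t + O(1/t²)) = -2.
Hence L = e^(-2).

e^(-2)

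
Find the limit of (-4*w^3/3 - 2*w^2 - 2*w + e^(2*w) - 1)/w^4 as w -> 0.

Direct substitution gives 0/0.
Apply L'Hôpital: lim (-4*w^2 - 4*w + 2*e^(2*w) - 2)/(4*w^3), still 0/0.
Apply L'Hôpital: lim (-8*w + 4*e^(2*w) - 4)/(12*w^2), still 0/0.
Apply L'Hôpital: lim (8*e^(2*w) - 8)/(24*w), still 0/0.
After 4 applications of L'Hôpital's rule the quotient is (16*e^(2*w))/(24); substituting w = 0 gives 2/3.

2/3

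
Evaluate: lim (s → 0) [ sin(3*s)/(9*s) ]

Substitution gives 0/0.
Write it as (3/9)·sin(3s)/(3s); since sin(u)/u → 1, the limit is 1/3.

1/3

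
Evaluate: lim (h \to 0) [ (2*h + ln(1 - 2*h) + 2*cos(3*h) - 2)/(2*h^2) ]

Substitution gives 0/0 (the numerator vanishes to order 2).
Expand each term to order h^2: the coefficient of h^2 in 2·cos(3h) is -9 and in ln(1 - 2h) is -2.
Lower-order terms cancel with the polynomial part, so the numerator is (-11)·h^2 + o(h^2), and the limit is (-11)/(2) = -11/2.

-11/2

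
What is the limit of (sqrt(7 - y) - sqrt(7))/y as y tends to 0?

A 0/0 form; rationalise with √(7 - y) + √7. This collapses the numerator to -y, leaving -1/(√(7 - y) + √7) → -1/(2√7) = -√(7)/14.

-√(7)/14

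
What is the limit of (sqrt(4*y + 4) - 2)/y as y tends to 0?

1

A 0/0 form; rationalise with √(4 + 4y) + √4. This collapses the numerator to 4y, leaving 4/(√(4 + 4y) + √4) → 4/(2√4) = 1.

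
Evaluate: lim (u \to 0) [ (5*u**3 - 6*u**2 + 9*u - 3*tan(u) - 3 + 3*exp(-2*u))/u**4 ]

2

Substitution gives 0/0; apply L'Hôpital's rule 4 times.
After differentiating numerator and denominator 4 times the quotient is (24*tan(u)/cos(u)^2 - 72*tan(u)/cos(u)^4 + 48*e^(-2*u))/(24); at u = 0 this is 2.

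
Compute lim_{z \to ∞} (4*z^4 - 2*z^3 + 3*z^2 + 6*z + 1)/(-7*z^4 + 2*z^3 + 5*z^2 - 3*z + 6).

-4/7

Numerator and denominator both have degree 4.
Dividing every term by z^4, all lower-order terms vanish and the limit is the ratio of leading coefficients, 4/(-7) = -4/7.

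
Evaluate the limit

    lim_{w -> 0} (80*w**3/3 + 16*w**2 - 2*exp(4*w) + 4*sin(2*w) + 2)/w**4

-64/3

Substitution gives 0/0; apply L'Hôpital's rule 4 times.
After differentiating numerator and denominator 4 times the quotient is (-512*e^(4*w) + 64*sin(2*w))/(24); at w = 0 this is -64/3.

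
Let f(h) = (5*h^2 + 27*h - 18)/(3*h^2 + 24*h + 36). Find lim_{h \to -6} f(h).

11/4

Direct substitution gives 0/0, so factor. Both numerator and denominator have (h + 6) as a factor.
After cancelling, the expression reduces to (5*h - 3)/(3*h + 6).
Substituting h = -6 gives 11/4.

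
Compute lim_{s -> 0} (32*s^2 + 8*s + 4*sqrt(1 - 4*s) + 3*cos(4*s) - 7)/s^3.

Substitution gives 0/0 (the numerator vanishes to order 3).
Expand each term to order s^3: the coefficient of s^3 in 3·cos(4s) is 0 and in 4·√(1 - 4s) is -16.
Lower-order terms cancel with the polynomial part, so the numerator is (-16)·s^3 + o(s^3), and the limit is (-16)/(1) = -16.

-16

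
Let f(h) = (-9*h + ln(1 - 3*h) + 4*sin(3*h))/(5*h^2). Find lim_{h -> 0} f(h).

Substitution gives 0/0 (the numerator vanishes to order 2).
Expand each term to order h^2: the coefficient of h^2 in 4·sin(3h) is 0 and in ln(1 - 3h) is -9/2.
Lower-order terms cancel with the polynomial part, so the numerator is (-9/2)·h^2 + o(h^2), and the limit is (-9/2)/(5) = -9/10.

-9/10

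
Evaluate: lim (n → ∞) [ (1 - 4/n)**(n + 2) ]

e^(-4)

Let L be the limit and take ln: ln L = lim (n + 2)·ln(1 - 4/n) = lim (n + 2)·(-4/n + O(1/n²)) = -4.
Hence L = e^(-4).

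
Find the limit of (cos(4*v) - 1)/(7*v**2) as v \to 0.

-8/7

Direct substitution gives 0/0.
Apply L'Hôpital: lim (-4*sin(4*v))/(14*v), still 0/0.
After 2 applications of L'Hôpital's rule the quotient is (-16*cos(4*v))/(14); substituting v = 0 gives -8/7.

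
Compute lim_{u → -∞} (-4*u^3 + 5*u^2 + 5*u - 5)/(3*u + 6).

-∞

The numerator has higher degree (3 > 1); the quotient behaves like (-4/(3))·u^2 for large |u|.
As u → −∞ this diverges to -∞.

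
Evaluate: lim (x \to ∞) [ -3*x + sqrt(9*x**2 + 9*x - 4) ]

An ∞ − ∞ form. Rationalising with the conjugate, the difference becomes (9x - 4) / (√(9*x^2 + 9*x - 4) + 3x).
For large x the denominator behaves like 2·3x, so the quotient tends to 9/6 = 3/2.

3/2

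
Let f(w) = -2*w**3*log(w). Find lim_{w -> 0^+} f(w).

This is a 0·(−∞) form. Rewrite as -2·ln(w) / w^(−3) and apply L'Hôpital:
the derivative quotient is -2·(1/w) / (−3·w^(−4)) = (2/3)·w^3 → 0.

0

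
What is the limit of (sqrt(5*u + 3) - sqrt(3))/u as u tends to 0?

A 0/0 form; rationalise with √(3 + 5u) + √3. This collapses the numerator to 5u, leaving 5/(√(3 + 5u) + √3) → 5/(2√3) = 5*√(3)/6.

5*√(3)/6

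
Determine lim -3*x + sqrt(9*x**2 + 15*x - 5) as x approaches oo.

This has the form ∞ − ∞. Multiply and divide by the conjugate √(9*x^2 + 15*x - 5) + 3x.
That gives (15x - 5) / (√(9*x^2 + 15*x - 5) + 3x).
Divide numerator and denominator by x: the limit is 15/(2·3) = 5/2.

5/2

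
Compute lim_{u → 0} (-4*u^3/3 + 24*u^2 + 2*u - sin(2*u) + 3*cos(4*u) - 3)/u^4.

Substitution gives 0/0; apply L'Hôpital's rule 4 times.
After differentiating numerator and denominator 4 times the quotient is (-16*sin(2*u) + 768*cos(4*u))/(24); at u = 0 this is 32.

32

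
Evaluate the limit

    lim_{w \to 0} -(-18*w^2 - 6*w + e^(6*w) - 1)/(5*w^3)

-36/5

Direct substitution gives 0/0.
Apply L'Hôpital: lim (-36*w + 6*e^(6*w) - 6)/(-15*w^2), still 0/0.
Apply L'Hôpital: lim (36*e^(6*w) - 36)/(-30*w), still 0/0.
After 3 applications of L'Hôpital's rule the quotient is (216*e^(6*w))/(-30); substituting w = 0 gives -36/5.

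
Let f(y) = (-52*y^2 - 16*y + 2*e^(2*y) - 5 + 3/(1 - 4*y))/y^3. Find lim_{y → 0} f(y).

Substitution gives 0/0 (the numerator vanishes to order 3).
Expand each term to order y^3: the coefficient of y^3 in 3·1/(1 - 4y) is 192 and in 2·e^(2y) is 8/3.
Lower-order terms cancel with the polynomial part, so the numerator is (584/3)·y^3 + o(y^3), and the limit is (584/3)/(1) = 584/3.

584/3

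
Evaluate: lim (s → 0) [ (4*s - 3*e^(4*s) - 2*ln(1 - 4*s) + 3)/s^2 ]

Substitution gives 0/0 (the numerator vanishes to order 2).
Expand each term to order s^2: the coefficient of s^2 in -3·e^(4s) is -24 and in -2·ln(1 - 4s) is 16.
Lower-order terms cancel with the polynomial part, so the numerator is (-8)·s^2 + o(s^2), and the limit is (-8)/(1) = -8.

-8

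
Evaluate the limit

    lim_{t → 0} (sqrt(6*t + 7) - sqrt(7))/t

3*√(7)/7

A 0/0 form; rationalise with √(7 + 6t) + √7. This collapses the numerator to 6t, leaving 6/(√(7 + 6t) + √7) → 6/(2√7) = 3*√(7)/7.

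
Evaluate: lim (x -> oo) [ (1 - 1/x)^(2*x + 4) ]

e^(-2)

Let L be the limit and take ln: ln L = lim (2x + 4)·ln(1 - 1/x) = lim (2x + 4)·(-1/x + O(1/x²)) = -2.
Hence L = e^(-2).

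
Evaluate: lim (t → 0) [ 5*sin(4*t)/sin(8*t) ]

5/2

Substitution gives 0/0.
Divide numerator and denominator by t: sin(4t)/t → 4 and sin(8t)/t → 8, so the limit is 5·4/8 = 5/2.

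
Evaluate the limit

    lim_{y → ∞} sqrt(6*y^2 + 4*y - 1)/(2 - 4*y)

For large |y|, √(6*y^2 + 4*y - 1) ≈ √6·|y| and the denominator ≈ -4y.
Since y → +∞, |y| = y, giving √6/(-4) = -√(6)/4.

-√(6)/4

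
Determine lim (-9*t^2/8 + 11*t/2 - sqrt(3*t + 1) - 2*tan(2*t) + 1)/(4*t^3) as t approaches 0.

-337/192

Substitution gives 0/0; apply L'Hôpital's rule 3 times.
After differentiating numerator and denominator 3 times the quotient is (-64*tan(2*t)^2/cos(2*t)^2 - 32/cos(2*t)^4 - 81/(8*(3*t + 1)^(5/2)))/(24); at t = 0 this is -337/192.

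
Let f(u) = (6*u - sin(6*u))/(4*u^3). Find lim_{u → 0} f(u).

Direct substitution gives 0/0.
Apply L'Hôpital: lim (6 - 6*cos(6*u))/(12*u^2), still 0/0.
Apply L'Hôpital: lim (36*sin(6*u))/(24*u), still 0/0.
After 3 applications of L'Hôpital's rule the quotient is (216*cos(6*u))/(24); substituting u = 0 gives 9.

9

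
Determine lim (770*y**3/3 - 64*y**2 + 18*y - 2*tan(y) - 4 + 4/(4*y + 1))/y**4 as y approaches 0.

Substitution gives 0/0 (the numerator vanishes to order 4).
Expand each term to order y^4: the coefficient of y^4 in 4·1/(1 + 4y) is 1024 and in -2·tan(y) is 0.
Lower-order terms cancel with the polynomial part, so the numerator is (1024)·y^4 + o(y^4), and the limit is (1024)/(1) = 1024.

1024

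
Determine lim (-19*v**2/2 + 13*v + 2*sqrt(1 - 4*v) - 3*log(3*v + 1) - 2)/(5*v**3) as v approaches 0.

Substitution gives 0/0; apply L'Hôpital's rule 3 times.
After differentiating numerator and denominator 3 times the quotient is (-162/(3*v + 1)^3 - 48/(1 - 4*v)^(5/2))/(30); at v = 0 this is -7.

-7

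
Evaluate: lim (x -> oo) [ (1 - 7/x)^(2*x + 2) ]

Let L be the limit and take ln: ln L = lim (2x + 2)·ln(1 - 7/x) = lim (2x + 2)·(-7/x + O(1/x²)) = -14.
Hence L = e^(-14).

e^(-14)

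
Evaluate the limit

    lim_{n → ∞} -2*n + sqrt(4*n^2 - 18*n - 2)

-9/2

An ∞ − ∞ form. Rationalising with the conjugate, the difference becomes (-18n - 2) / (√(4*n^2 - 18*n - 2) + 2n).
For large n the denominator behaves like 2·2n, so the quotient tends to -18/4 = -9/2.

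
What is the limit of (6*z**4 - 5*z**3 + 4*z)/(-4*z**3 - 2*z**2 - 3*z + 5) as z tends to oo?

The numerator has higher degree (4 > 3); the quotient behaves like (6/(-4))·z^1 for large |z|.
As z → +∞ this diverges to -∞.

-∞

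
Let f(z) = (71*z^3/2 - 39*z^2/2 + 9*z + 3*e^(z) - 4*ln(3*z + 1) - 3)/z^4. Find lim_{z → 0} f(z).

Substitution gives 0/0; apply L'Hôpital's rule 4 times.
After differentiating numerator and denominator 4 times the quotient is (3*e^(z) + 1944/(3*z + 1)^4)/(24); at z = 0 this is 649/8.

649/8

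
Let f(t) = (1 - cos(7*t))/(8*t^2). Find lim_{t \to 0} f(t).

Substitution gives 0/0.
Use (1 − cos u)/u² → 1/2 with u = 7t: the limit is 7²/(2·8) = 49/16.

49/16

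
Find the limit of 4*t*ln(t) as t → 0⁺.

0

This is a 0·(−∞) form. Rewrite as 4·ln(t) / t^(−1) and apply L'Hôpital:
the derivative quotient is 4·(1/t) / (−1·t^(−2)) = (-4/1)·t^1 → 0.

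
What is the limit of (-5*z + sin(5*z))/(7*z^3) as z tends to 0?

Direct substitution gives 0/0.
Apply L'Hôpital: lim (5*cos(5*z) - 5)/(21*z^2), still 0/0.
Apply L'Hôpital: lim (-25*sin(5*z))/(42*z), still 0/0.
After 3 applications of L'Hôpital's rule the quotient is (-125*cos(5*z))/(42); substituting z = 0 gives -125/42.

-125/42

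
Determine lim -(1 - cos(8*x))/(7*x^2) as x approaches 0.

Substitution gives 0/0.
Use (1 − cos u)/u² → 1/2 with u = 8x: the limit is 8²/(2·(-7)) = -32/7.

-32/7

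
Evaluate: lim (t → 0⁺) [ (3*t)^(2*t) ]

Base → 0⁺ and exponent → 0⁺: a 0^0 form.
Take logs: 2t·ln(3t). This is 0·(−∞); rewriting as ln(3t)/(1/(2t)) and applying L'Hôpital gives 0.
Hence the limit is e^0 = 1.

1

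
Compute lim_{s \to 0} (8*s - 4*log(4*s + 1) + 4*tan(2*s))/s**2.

Substitution gives 0/0 (the numerator vanishes to order 2).
Expand each term to order s^2: the coefficient of s^2 in -4·ln(1 + 4s) is 32 and in 4·tan(2s) is 0.
Lower-order terms cancel with the polynomial part, so the numerator is (32)·s^2 + o(s^2), and the limit is (32)/(1) = 32.

32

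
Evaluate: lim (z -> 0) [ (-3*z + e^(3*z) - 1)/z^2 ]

9/2

Direct substitution gives 0/0.
Apply L'Hôpital: lim (3*e^(3*z) - 3)/(2*z), still 0/0.
After 2 applications of L'Hôpital's rule the quotient is (9*e^(3*z))/(2); substituting z = 0 gives 9/2.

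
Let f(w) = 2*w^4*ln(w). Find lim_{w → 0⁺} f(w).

This is a 0·(−∞) form. Rewrite as 2·ln(w) / w^(−4) and apply L'Hôpital:
the derivative quotient is 2·(1/w) / (−4·w^(−5)) = (-2/4)·w^4 → 0.

0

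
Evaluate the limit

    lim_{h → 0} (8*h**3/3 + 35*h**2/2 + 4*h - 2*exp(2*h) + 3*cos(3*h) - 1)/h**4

211/24

Substitution gives 0/0 (the numerator vanishes to order 4).
Expand each term to order h^4: the coefficient of h^4 in 3·cos(3h) is 81/8 and in -2·e^(2h) is -4/3.
Lower-order terms cancel with the polynomial part, so the numerator is (211/24)·h^4 + o(h^4), and the limit is (211/24)/(1) = 211/24.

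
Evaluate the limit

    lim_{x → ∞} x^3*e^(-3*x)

0

Write as x^3/e^{3x}, an ∞/∞ form.
Exponential growth dominates any polynomial, so repeated L'Hôpital (or the standard result) gives 0.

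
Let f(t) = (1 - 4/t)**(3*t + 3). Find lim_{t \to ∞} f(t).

e^(-12)

Let L be the limit and take ln: ln L = lim (3t + 3)·ln(1 - 4/t) = lim (3t + 3)·(-4/t + O(1/t²)) = -12.
Hence L = e^(-12).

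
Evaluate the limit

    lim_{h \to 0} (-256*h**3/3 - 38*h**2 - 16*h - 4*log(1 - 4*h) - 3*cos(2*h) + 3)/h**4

Substitution gives 0/0; apply L'Hôpital's rule 4 times.
After differentiating numerator and denominator 4 times the quotient is (-48*cos(2*h) + 6144/(4*h - 1)^4)/(24); at h = 0 this is 254.

254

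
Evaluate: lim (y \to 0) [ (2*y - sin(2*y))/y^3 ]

4/3

Direct substitution gives 0/0.
Apply L'Hôpital: lim (2 - 2*cos(2*y))/(3*y^2), still 0/0.
Apply L'Hôpital: lim (4*sin(2*y))/(6*y), still 0/0.
After 3 applications of L'Hôpital's rule the quotient is (8*cos(2*y))/(6); substituting y = 0 gives 4/3.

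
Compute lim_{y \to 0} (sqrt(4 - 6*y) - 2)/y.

-3/2

Substitution gives 0/0. Multiply numerator and denominator by the conjugate √(4 - 6y) + √4.
The numerator becomes (4 - 6y) − 4 = -6y, so the expression simplifies to -6/(√(4 - 6y) + √4).
Letting y → 0 gives -6/(2√4) = -3/2.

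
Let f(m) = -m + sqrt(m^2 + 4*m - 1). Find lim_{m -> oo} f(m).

2

An ∞ − ∞ form. Rationalising with the conjugate, the difference becomes (4m - 1) / (√(m^2 + 4*m - 1) + m).
For large m the denominator behaves like 2·m, so the quotient tends to 4/2 = 2.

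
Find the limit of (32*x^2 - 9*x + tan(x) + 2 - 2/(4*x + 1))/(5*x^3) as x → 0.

Substitution gives 0/0 (the numerator vanishes to order 3).
Expand each term to order x^3: the coefficient of x^3 in -2·1/(1 + 4x) is 128 and in tan(x) is 1/3.
Lower-order terms cancel with the polynomial part, so the numerator is (385/3)·x^3 + o(x^3), and the limit is (385/3)/(5) = 77/3.

77/3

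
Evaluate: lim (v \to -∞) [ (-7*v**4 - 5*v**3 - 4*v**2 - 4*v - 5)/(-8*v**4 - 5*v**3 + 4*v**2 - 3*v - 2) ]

7/8

Numerator and denominator both have degree 4.
Dividing every term by v^4, all lower-order terms vanish and the limit is the ratio of leading coefficients, -7/(-8) = 7/8.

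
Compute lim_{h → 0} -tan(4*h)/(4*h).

-1

Substitution gives 0/0.
Since tan(u)/u → 1 as u → 0, tan(4h)/(4h) → 1 and the limit is 4/(-4) = -1.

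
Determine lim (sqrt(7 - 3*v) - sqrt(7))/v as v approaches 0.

-3*√(7)/14

Substitution gives 0/0. Multiply numerator and denominator by the conjugate √(7 - 3v) + √7.
The numerator becomes (7 - 3v) − 7 = -3v, so the expression simplifies to -3/(√(7 - 3v) + √7).
Letting v → 0 gives -3/(2√7) = -3*√(7)/14.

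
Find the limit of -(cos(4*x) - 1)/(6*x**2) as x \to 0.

4/3

Direct substitution gives 0/0.
Apply L'Hôpital: lim (-4*sin(4*x))/(-12*x), still 0/0.
After 2 applications of L'Hôpital's rule the quotient is (-16*cos(4*x))/(-12); substituting x = 0 gives 4/3.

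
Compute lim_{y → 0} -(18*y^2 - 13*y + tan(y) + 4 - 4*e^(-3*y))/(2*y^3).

Substitution gives 0/0; apply L'Hôpital's rule 3 times.
After differentiating numerator and denominator 3 times the quotient is (6*tan(y)^2/cos(y)^2 + 2/cos(y)^2 + 108*e^(-3*y))/(-12); at y = 0 this is -55/6.

-55/6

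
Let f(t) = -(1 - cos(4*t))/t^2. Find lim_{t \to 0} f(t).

-8

Substitution gives 0/0.
Use (1 − cos u)/u² → 1/2 with u = 4t: the limit is 4²/(2·(-1)) = -8.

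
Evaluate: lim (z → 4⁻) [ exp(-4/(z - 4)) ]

As z → 4⁻, -4/(z - 4) → +∞, so e^(-4/(z - 4)) → ∞.

∞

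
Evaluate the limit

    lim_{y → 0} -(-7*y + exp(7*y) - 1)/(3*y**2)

Direct substitution gives 0/0.
Apply L'Hôpital: lim (7*e^(7*y) - 7)/(-6*y), still 0/0.
After 2 applications of L'Hôpital's rule the quotient is (49*e^(7*y))/(-6); substituting y = 0 gives -49/6.

-49/6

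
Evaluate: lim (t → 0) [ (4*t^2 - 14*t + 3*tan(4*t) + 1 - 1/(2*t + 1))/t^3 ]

Substitution gives 0/0 (the numerator vanishes to order 3).
Expand each term to order t^3: the coefficient of t^3 in −1/(1 + 2t) is 8 and in 3·tan(4t) is 64.
Lower-order terms cancel with the polynomial part, so the numerator is (72)·t^3 + o(t^3), and the limit is (72)/(1) = 72.

72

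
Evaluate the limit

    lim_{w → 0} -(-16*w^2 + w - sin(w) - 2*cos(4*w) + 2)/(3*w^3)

Substitution gives 0/0 (the numerator vanishes to order 3).
Expand each term to order w^3: the coefficient of w^3 in -2·cos(4w) is 0 and in −sin(w) is 1/6.
Lower-order terms cancel with the polynomial part, so the numerator is (1/6)·w^3 + o(w^3), and the limit is (1/6)/(-3) = -1/18.

-1/18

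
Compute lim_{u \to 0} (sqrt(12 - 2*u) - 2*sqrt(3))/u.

Substitution gives 0/0. Multiply numerator and denominator by the conjugate √(12 - 2u) + √12.
The numerator becomes (12 - 2u) − 12 = -2u, so the expression simplifies to -2/(√(12 - 2u) + √12).
Letting u → 0 gives -2/(2√12) = -√(3)/6.

-√(3)/6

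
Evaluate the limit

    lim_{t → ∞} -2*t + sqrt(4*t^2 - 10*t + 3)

This has the form ∞ − ∞. Multiply and divide by the conjugate √(4*t^2 - 10*t + 3) + 2t.
That gives (-10t + 3) / (√(4*t^2 - 10*t + 3) + 2t).
Divide numerator and denominator by t: the limit is -10/(2·2) = -5/2.

-5/2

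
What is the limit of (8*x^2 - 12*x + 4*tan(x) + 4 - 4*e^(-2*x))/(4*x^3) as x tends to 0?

5/3

Substitution gives 0/0 (the numerator vanishes to order 3).
Expand each term to order x^3: the coefficient of x^3 in 4·tan(x) is 4/3 and in -4·e^(-2x) is 16/3.
Lower-order terms cancel with the polynomial part, so the numerator is (20/3)·x^3 + o(x^3), and the limit is (20/3)/(4) = 5/3.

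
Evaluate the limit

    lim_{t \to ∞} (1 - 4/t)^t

e^(-4)

Write it as [(1 - 4/t)^t]^(1) · (1 - 4/t)^(0). The bracketed term tends to e^(-4) and the second factor to 1, so the limit is e^(-4).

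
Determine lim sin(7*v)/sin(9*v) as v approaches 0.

7/9

Substitution gives 0/0.
Divide numerator and denominator by v: sin(7v)/v → 7 and sin(9v)/v → 9, so the limit is 1·7/9 = 7/9.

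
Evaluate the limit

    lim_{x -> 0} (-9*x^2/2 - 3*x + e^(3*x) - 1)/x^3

9/2

Direct substitution gives 0/0.
Apply L'Hôpital: lim (-9*x + 3*e^(3*x) - 3)/(3*x^2), still 0/0.
Apply L'Hôpital: lim (9*e^(3*x) - 9)/(6*x), still 0/0.
After 3 applications of L'Hôpital's rule the quotient is (27*e^(3*x))/(6); substituting x = 0 gives 9/2.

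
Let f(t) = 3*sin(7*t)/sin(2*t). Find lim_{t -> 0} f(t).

Substitution gives 0/0.
Divide numerator and denominator by t: sin(7t)/t → 7 and sin(2t)/t → 2, so the limit is 3·7/2 = 21/2.

21/2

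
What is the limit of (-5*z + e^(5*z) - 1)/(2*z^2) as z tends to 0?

25/4

Direct substitution gives 0/0.
Apply L'Hôpital: lim (5*e^(5*z) - 5)/(4*z), still 0/0.
After 2 applications of L'Hôpital's rule the quotient is (25*e^(5*z))/(4); substituting z = 0 gives 25/4.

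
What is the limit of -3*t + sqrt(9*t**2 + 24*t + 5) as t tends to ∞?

This has the form ∞ − ∞. Multiply and divide by the conjugate √(9*t^2 + 24*t + 5) + 3t.
That gives (24t + 5) / (√(9*t^2 + 24*t + 5) + 3t).
Divide numerator and denominator by t: the limit is 24/(2·3) = 4.

4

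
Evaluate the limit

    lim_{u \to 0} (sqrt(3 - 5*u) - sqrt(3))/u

-5*√(3)/6

A 0/0 form; rationalise with √(3 - 5u) + √3. This collapses the numerator to -5u, leaving -5/(√(3 - 5u) + √3) → -5/(2√3) = -5*√(3)/6.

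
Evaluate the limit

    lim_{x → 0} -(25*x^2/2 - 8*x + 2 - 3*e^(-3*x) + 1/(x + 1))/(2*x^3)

Substitution gives 0/0 (the numerator vanishes to order 3).
Expand each term to order x^3: the coefficient of x^3 in 1/(1 + x) is -1 and in -3·e^(-3x) is 27/2.
Lower-order terms cancel with the polynomial part, so the numerator is (25/2)·x^3 + o(x^3), and the limit is (25/2)/(-2) = -25/4.

-25/4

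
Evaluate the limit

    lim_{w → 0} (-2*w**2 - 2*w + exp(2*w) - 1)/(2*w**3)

Direct substitution gives 0/0.
Apply L'Hôpital: lim (-4*w + 2*e^(2*w) - 2)/(6*w^2), still 0/0.
Apply L'Hôpital: lim (4*e^(2*w) - 4)/(12*w), still 0/0.
After 3 applications of L'Hôpital's rule the quotient is (8*e^(2*w))/(12); substituting w = 0 gives 2/3.

2/3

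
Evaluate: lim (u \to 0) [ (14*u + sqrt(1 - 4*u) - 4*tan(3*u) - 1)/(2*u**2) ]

Substitution gives 0/0; apply L'Hôpital's rule 2 times.
After differentiating numerator and denominator 2 times the quotient is (-72*tan(3*u)/cos(3*u)^2 - 4/(1 - 4*u)^(3/2))/(4); at u = 0 this is -1.

-1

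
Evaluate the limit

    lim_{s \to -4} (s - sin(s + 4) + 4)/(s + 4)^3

1/6

Direct substitution gives 0/0.
Apply L'Hôpital: lim (1 - cos(s + 4))/(3*(s + 4)^2), still 0/0.
Apply L'Hôpital: lim (sin(s + 4))/(6*s + 24), still 0/0.
After 3 applications of L'Hôpital's rule the quotient is (cos(s + 4))/(6); substituting s = -4 gives 1/6.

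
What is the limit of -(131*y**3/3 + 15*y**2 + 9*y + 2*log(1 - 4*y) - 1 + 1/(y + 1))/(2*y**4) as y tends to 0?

127/2

Substitution gives 0/0 (the numerator vanishes to order 4).
Expand each term to order y^4: the coefficient of y^4 in 2·ln(1 - 4y) is -128 and in 1/(1 + y) is 1.
Lower-order terms cancel with the polynomial part, so the numerator is (-127)·y^4 + o(y^4), and the limit is (-127)/(-2) = 127/2.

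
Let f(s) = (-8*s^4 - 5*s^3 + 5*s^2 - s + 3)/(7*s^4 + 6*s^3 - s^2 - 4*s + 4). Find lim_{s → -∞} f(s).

Numerator and denominator both have degree 4.
Dividing every term by s^4, all lower-order terms vanish and the limit is the ratio of leading coefficients, -8/(7) = -8/7.

-8/7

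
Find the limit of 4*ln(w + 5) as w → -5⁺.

-∞

As w → -5⁺, w + 5 → 0⁺ and ln(w + 5) → −∞.
Multiplying by 4 gives -∞.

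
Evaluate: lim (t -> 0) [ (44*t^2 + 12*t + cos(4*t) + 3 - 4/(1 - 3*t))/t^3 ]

-108

Substitution gives 0/0 (the numerator vanishes to order 3).
Expand each term to order t^3: the coefficient of t^3 in -4·1/(1 - 3t) is -108 and in cos(4t) is 0.
Lower-order terms cancel with the polynomial part, so the numerator is (-108)·t^3 + o(t^3), and the limit is (-108)/(1) = -108.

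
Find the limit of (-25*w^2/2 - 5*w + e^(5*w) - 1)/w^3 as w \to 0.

125/6

Direct substitution gives 0/0.
Apply L'Hôpital: lim (-25*w + 5*e^(5*w) - 5)/(3*w^2), still 0/0.
Apply L'Hôpital: lim (25*e^(5*w) - 25)/(6*w), still 0/0.
After 3 applications of L'Hôpital's rule the quotient is (125*e^(5*w))/(6); substituting w = 0 gives 125/6.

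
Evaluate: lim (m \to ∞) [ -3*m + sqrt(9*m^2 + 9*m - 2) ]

3/2

An ∞ − ∞ form. Rationalising with the conjugate, the difference becomes (9m - 2) / (√(9*m^2 + 9*m - 2) + 3m).
For large m the denominator behaves like 2·3m, so the quotient tends to 9/6 = 3/2.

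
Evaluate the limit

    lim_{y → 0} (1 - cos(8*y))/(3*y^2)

Substitution gives 0/0.
Use (1 − cos u)/u² → 1/2 with u = 8y: the limit is 8²/(2·3) = 32/3.

32/3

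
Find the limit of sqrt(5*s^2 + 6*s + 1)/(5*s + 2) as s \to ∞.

For large |s|, √(5*s^2 + 6*s + 1) ≈ √5·|s| and the denominator ≈ 5s.
Since s → +∞, |s| = s, giving √5/(5) = √(5)/5.

√(5)/5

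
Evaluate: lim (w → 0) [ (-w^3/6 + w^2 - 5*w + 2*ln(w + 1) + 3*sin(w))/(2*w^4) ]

Substitution gives 0/0 (the numerator vanishes to order 4).
Expand each term to order w^4: the coefficient of w^4 in 3·sin(w) is 0 and in 2·ln(1 + w) is -1/2.
Lower-order terms cancel with the polynomial part, so the numerator is (-1/2)·w^4 + o(w^4), and the limit is (-1/2)/(2) = -1/4.

-1/4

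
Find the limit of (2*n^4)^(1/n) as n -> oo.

1

Base → ∞ and exponent → 0: an ∞^0 form.
Take logs: (1/n)·ln(2·n^4) = (ln 2 + 4·ln n)/n → 0.
So the limit is e^0 = 1.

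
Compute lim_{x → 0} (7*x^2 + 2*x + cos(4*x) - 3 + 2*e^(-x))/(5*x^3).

Substitution gives 0/0; apply L'Hôpital's rule 3 times.
After differentiating numerator and denominator 3 times the quotient is (64*sin(4*x) - 2*e^(-x))/(30); at x = 0 this is -1/15.

-1/15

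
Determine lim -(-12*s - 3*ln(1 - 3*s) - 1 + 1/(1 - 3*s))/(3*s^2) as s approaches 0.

-15/2

Substitution gives 0/0 (the numerator vanishes to order 2).
Expand each term to order s^2: the coefficient of s^2 in -3·ln(1 - 3s) is 27/2 and in 1/(1 - 3s) is 9.
Lower-order terms cancel with the polynomial part, so the numerator is (45/2)·s^2 + o(s^2), and the limit is (45/2)/(-3) = -15/2.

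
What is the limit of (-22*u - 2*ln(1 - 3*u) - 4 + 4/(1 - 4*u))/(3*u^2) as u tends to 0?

Substitution gives 0/0; apply L'Hôpital's rule 2 times.
After differentiating numerator and denominator 2 times the quotient is (-128/(4*u - 1)^3 + 18/(3*u - 1)^2)/(6); at u = 0 this is 73/3.

73/3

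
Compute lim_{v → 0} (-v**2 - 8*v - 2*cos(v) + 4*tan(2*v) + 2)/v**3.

Substitution gives 0/0; apply L'Hôpital's rule 3 times.
After differentiating numerator and denominator 3 times the quotient is (-2*sin(v) + 192*tan(2*v)^4 + 256*tan(2*v)^2 + 64)/(6); at v = 0 this is 32/3.

32/3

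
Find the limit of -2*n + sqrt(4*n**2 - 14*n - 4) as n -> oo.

-7/2

An ∞ − ∞ form. Rationalising with the conjugate, the difference becomes (-14n - 4) / (√(4*n^2 - 14*n - 4) + 2n).
For large n the denominator behaves like 2·2n, so the quotient tends to -14/4 = -7/2.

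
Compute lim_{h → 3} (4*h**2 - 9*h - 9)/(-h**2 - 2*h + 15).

-15/8

Since h = 3 makes numerator and denominator zero, (h - 3) divides both.
Cancelling it gives (4*h + 3)/(-h - 5); now plug in h = 3 to get -15/8.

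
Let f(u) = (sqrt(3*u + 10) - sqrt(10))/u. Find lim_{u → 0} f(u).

3*√(10)/20

A 0/0 form; rationalise with √(10 + 3u) + √10. This collapses the numerator to 3u, leaving 3/(√(10 + 3u) + √10) → 3/(2√10) = 3*√(10)/20.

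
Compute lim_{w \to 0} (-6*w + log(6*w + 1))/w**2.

Direct substitution gives 0/0.
Apply L'Hôpital: lim (-6 + 6/(6*w + 1))/(2*w), still 0/0.
After 2 applications of L'Hôpital's rule the quotient is (-36/(6*w + 1)^2)/(2); substituting w = 0 gives -18.

-18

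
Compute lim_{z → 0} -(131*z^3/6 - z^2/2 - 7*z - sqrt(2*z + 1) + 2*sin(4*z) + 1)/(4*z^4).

Substitution gives 0/0; apply L'Hôpital's rule 4 times.
After differentiating numerator and denominator 4 times the quotient is (512*sin(4*z) + 15/(2*z + 1)^(7/2))/(-96); at z = 0 this is -5/32.

-5/32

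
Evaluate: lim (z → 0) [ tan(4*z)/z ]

Substitution gives 0/0.
Since tan(u)/u → 1 as u → 0, tan(4z)/(4z) → 1 and the limit is 4.

4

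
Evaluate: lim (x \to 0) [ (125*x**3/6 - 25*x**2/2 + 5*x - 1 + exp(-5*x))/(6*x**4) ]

625/144

Direct substitution gives 0/0.
Apply L'Hôpital: lim (125*x^2/2 - 25*x + 5 - 5*e^(-5*x))/(24*x^3), still 0/0.
Apply L'Hôpital: lim (125*x - 25 + 25*e^(-5*x))/(72*x^2), still 0/0.
Apply L'Hôpital: lim (125 - 125*e^(-5*x))/(144*x), still 0/0.
After 4 applications of L'Hôpital's rule the quotient is (625*e^(-5*x))/(144); substituting x = 0 gives 625/144.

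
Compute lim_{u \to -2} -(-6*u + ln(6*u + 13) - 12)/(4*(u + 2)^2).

Direct substitution gives 0/0.
Apply L'Hôpital: lim (-6 + 6/(6*u + 13))/(-8*u - 16), still 0/0.
After 2 applications of L'Hôpital's rule the quotient is (-36/(6*u + 13)^2)/(-8); substituting u = -2 gives 9/2.

9/2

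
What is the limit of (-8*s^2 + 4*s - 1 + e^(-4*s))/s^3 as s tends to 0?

-32/3

Direct substitution gives 0/0.
Apply L'Hôpital: lim (-16*s + 4 - 4*e^(-4*s))/(3*s^2), still 0/0.
Apply L'Hôpital: lim (-16 + 16*e^(-4*s))/(6*s), still 0/0.
After 3 applications of L'Hôpital's rule the quotient is (-64*e^(-4*s))/(6); substituting s = 0 gives -32/3.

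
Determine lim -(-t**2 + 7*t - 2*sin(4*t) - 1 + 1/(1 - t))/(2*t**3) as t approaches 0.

Substitution gives 0/0; apply L'Hôpital's rule 3 times.
After differentiating numerator and denominator 3 times the quotient is (128*cos(4*t) + 6/(t - 1)^4)/(-12); at t = 0 this is -67/6.

-67/6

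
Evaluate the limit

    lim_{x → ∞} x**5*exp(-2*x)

Write as x^5/e^{2x}, an ∞/∞ form.
Exponential growth dominates any polynomial, so repeated L'Hôpital (or the standard result) gives 0.

0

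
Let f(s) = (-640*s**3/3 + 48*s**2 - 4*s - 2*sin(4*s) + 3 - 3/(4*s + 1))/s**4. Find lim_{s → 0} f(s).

Substitution gives 0/0 (the numerator vanishes to order 4).
Expand each term to order s^4: the coefficient of s^4 in -3·1/(1 + 4s) is -768 and in -2·sin(4s) is 0.
Lower-order terms cancel with the polynomial part, so the numerator is (-768)·s^4 + o(s^4), and the limit is (-768)/(1) = -768.

-768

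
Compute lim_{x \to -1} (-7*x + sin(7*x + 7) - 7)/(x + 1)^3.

Direct substitution gives 0/0.
Apply L'Hôpital: lim (7*cos(7*x + 7) - 7)/(3*(x + 1)^2), still 0/0.
Apply L'Hôpital: lim (-49*sin(7*x + 7))/(6*x + 6), still 0/0.
After 3 applications of L'Hôpital's rule the quotient is (-343*cos(7*x + 7))/(6); substituting x = -1 gives -343/6.

-343/6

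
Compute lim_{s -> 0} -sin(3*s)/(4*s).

-3/4

Substitution gives 0/0.
Write it as (3/(-4))·sin(3s)/(3s); since sin(u)/u → 1, the limit is -3/4.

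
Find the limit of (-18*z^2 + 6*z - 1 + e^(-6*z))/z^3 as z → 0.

Direct substitution gives 0/0.
Apply L'Hôpital: lim (-36*z + 6 - 6*e^(-6*z))/(3*z^2), still 0/0.
Apply L'Hôpital: lim (-36 + 36*e^(-6*z))/(6*z), still 0/0.
After 3 applications of L'Hôpital's rule the quotient is (-216*e^(-6*z))/(6); substituting z = 0 gives -36.

-36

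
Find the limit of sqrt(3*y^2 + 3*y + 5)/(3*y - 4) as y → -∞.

-√(3)/3

For large |y|, √(3*y^2 + 3*y + 5) ≈ √3·|y| and the denominator ≈ 3y.
Since y → −∞, |y| = −y, giving −√3/(3) = -√(3)/3.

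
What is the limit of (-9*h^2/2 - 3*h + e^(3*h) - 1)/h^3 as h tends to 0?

Direct substitution gives 0/0.
Apply L'Hôpital: lim (-9*h + 3*e^(3*h) - 3)/(3*h^2), still 0/0.
Apply L'Hôpital: lim (9*e^(3*h) - 9)/(6*h), still 0/0.
After 3 applications of L'Hôpital's rule the quotient is (27*e^(3*h))/(6); substituting h = 0 gives 9/2.

9/2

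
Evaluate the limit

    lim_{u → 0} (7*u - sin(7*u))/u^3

Direct substitution gives 0/0.
Apply L'Hôpital: lim (7 - 7*cos(7*u))/(3*u^2), still 0/0.
Apply L'Hôpital: lim (49*sin(7*u))/(6*u), still 0/0.
After 3 applications of L'Hôpital's rule the quotient is (343*cos(7*u))/(6); substituting u = 0 gives 343/6.

343/6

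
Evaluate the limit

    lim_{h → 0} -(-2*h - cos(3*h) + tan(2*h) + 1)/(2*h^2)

-9/4

Substitution gives 0/0; apply L'Hôpital's rule 2 times.
After differentiating numerator and denominator 2 times the quotient is (9*cos(3*h) + 8*tan(2*h)/cos(2*h)^2)/(-4); at h = 0 this is -9/4.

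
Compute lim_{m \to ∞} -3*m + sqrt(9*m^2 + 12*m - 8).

This has the form ∞ − ∞. Multiply and divide by the conjugate √(9*m^2 + 12*m - 8) + 3m.
That gives (12m - 8) / (√(9*m^2 + 12*m - 8) + 3m).
Divide numerator and denominator by m: the limit is 12/(2·3) = 2.

2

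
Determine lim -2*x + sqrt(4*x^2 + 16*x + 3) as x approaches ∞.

4

This has the form ∞ − ∞. Multiply and divide by the conjugate √(4*x^2 + 16*x + 3) + 2x.
That gives (16x + 3) / (√(4*x^2 + 16*x + 3) + 2x).
Divide numerator and denominator by x: the limit is 16/(2·2) = 4.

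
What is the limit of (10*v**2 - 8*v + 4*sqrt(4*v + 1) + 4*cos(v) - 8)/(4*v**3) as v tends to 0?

Substitution gives 0/0 (the numerator vanishes to order 3).
Expand each term to order v^3: the coefficient of v^3 in 4·√(1 + 4v) is 16 and in 4·cos(v) is 0.
Lower-order terms cancel with the polynomial part, so the numerator is (16)·v^3 + o(v^3), and the limit is (16)/(4) = 4.

4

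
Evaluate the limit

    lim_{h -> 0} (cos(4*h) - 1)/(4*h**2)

Direct substitution gives 0/0.
Apply L'Hôpital: lim (-4*sin(4*h))/(8*h), still 0/0.
After 2 applications of L'Hôpital's rule the quotient is (-16*cos(4*h))/(8); substituting h = 0 gives -2.

-2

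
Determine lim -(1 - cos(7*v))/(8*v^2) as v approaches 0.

Substitution gives 0/0.
Use (1 − cos u)/u² → 1/2 with u = 7v: the limit is 7²/(2·(-8)) = -49/16.

-49/16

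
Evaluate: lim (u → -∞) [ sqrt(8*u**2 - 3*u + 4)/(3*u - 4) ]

-2*√(2)/3

For large |u|, √(8*u^2 - 3*u + 4) ≈ √8·|u| and the denominator ≈ 3u.
Since u → −∞, |u| = −u, giving −√8/(3) = -2*√(2)/3.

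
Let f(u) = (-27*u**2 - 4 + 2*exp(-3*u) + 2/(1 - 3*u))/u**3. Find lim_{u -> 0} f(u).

Substitution gives 0/0 (the numerator vanishes to order 3).
Expand each term to order u^3: the coefficient of u^3 in 2·e^(-3u) is -9 and in 2·1/(1 - 3u) is 54.
Lower-order terms cancel with the polynomial part, so the numerator is (45)·u^3 + o(u^3), and the limit is (45)/(1) = 45.

45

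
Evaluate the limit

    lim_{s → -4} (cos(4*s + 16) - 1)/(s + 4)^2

Direct substitution gives 0/0.
Apply L'Hôpital: lim (-4*sin(4*s + 16))/(2*s + 8), still 0/0.
After 2 applications of L'Hôpital's rule the quotient is (-16*cos(4*s + 16))/(2); substituting s = -4 gives -8.

-8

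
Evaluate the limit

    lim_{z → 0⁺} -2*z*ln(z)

This is a 0·(−∞) form. Rewrite as -2·ln(z) / z^(−1) and apply L'Hôpital:
the derivative quotient is -2·(1/z) / (−1·z^(−2)) = (2/1)·z^1 → 0.

0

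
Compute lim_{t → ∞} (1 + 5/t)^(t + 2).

Write it as [(1 + 5/t)^t]^(1) · (1 + 5/t)^(2). The bracketed term tends to e^(5) and the second factor to 1, so the limit is e^(5).

e^(5)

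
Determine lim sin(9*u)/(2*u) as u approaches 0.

Substitution gives 0/0.
Write it as (9/2)·sin(9u)/(9u); since sin(θ)/θ → 1, the limit is 9/2.

9/2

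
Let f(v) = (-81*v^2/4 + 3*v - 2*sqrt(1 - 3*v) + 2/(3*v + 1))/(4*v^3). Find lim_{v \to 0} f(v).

Substitution gives 0/0; apply L'Hôpital's rule 3 times.
After differentiating numerator and denominator 3 times the quotient is (-324/(3*v + 1)^4 + 81/(4*(1 - 3*v)^(5/2)))/(24); at v = 0 this is -405/32.

-405/32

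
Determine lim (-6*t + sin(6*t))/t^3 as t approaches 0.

-36

Direct substitution gives 0/0.
Apply L'Hôpital: lim (6*cos(6*t) - 6)/(3*t^2), still 0/0.
Apply L'Hôpital: lim (-36*sin(6*t))/(6*t), still 0/0.
After 3 applications of L'Hôpital's rule the quotient is (-216*cos(6*t))/(6); substituting t = 0 gives -36.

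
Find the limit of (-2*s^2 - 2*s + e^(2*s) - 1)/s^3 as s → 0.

4/3

Direct substitution gives 0/0.
Apply L'Hôpital: lim (-4*s + 2*e^(2*s) - 2)/(3*s^2), still 0/0.
Apply L'Hôpital: lim (4*e^(2*s) - 4)/(6*s), still 0/0.
After 3 applications of L'Hôpital's rule the quotient is (8*e^(2*s))/(6); substituting s = 0 gives 4/3.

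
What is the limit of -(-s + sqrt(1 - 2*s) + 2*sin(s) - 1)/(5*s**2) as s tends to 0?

1/10

Substitution gives 0/0; apply L'Hôpital's rule 2 times.
After differentiating numerator and denominator 2 times the quotient is (-2*sin(s) - 1/(1 - 2*s)^(3/2))/(-10); at s = 0 this is 1/10.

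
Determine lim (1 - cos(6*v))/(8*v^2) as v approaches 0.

9/4

Substitution gives 0/0.
Use (1 − cos u)/u² → 1/2 with u = 6v: the limit is 6²/(2·8) = 9/4.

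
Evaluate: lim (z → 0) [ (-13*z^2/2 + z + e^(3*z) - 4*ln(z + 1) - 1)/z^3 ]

19/6

Substitution gives 0/0; apply L'Hôpital's rule 3 times.
After differentiating numerator and denominator 3 times the quotient is (27*e^(3*z) - 8/(z + 1)^3)/(6); at z = 0 this is 19/6.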